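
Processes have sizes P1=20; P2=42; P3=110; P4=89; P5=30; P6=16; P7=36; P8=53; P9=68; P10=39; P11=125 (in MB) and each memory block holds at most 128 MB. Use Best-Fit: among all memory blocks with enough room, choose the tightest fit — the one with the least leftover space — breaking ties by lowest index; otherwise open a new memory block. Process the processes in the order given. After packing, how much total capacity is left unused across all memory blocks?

P1 (20 MB) → memory block 1 (remaining 108 MB)
P2 (42 MB) → memory block 1 (remaining 66 MB)
P3 (110 MB) → memory block 2 (remaining 18 MB)
P4 (89 MB) → memory block 3 (remaining 39 MB)
P5 (30 MB) → memory block 3 (remaining 9 MB)
P6 (16 MB) → memory block 2 (remaining 2 MB)
P7 (36 MB) → memory block 1 (remaining 30 MB)
P8 (53 MB) → memory block 4 (remaining 75 MB)
P9 (68 MB) → memory block 4 (remaining 7 MB)
P10 (39 MB) → memory block 5 (remaining 89 MB)
P11 (125 MB) → memory block 6 (remaining 3 MB)
6 memory blocks × 128 MB = 768 MB; used 628 MB; unused 140 MB.

140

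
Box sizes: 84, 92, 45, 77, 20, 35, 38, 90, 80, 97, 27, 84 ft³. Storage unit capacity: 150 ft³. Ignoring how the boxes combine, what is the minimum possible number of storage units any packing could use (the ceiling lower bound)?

6

Total size = 84 + 92 + 45 + 77 + 20 + 35 + 38 + 90 + 80 + 97 + 27 + 84 = 769 ft³.
⌈769 / 150⌉ = 6.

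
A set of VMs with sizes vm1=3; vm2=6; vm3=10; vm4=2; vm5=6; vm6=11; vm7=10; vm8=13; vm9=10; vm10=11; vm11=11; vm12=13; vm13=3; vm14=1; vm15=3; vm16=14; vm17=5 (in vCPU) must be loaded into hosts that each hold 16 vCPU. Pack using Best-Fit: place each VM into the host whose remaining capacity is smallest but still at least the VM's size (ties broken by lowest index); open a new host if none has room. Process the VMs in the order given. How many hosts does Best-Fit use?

10 hosts

host 1: place vm1 (3 vCPU), 13 vCPU left
host 1: place vm2 (6 vCPU), 7 vCPU left
host 2: place vm3 (10 vCPU), 6 vCPU left
host 2: place vm4 (2 vCPU), 4 vCPU left
host 1: place vm5 (6 vCPU), 1 vCPU left
host 3: place vm6 (11 vCPU), 5 vCPU left
host 4: place vm7 (10 vCPU), 6 vCPU left
host 5: place vm8 (13 vCPU), 3 vCPU left
host 6: place vm9 (10 vCPU), 6 vCPU left
host 7: place vm10 (11 vCPU), 5 vCPU left
host 8: place vm11 (11 vCPU), 5 vCPU left
host 9: place vm12 (13 vCPU), 3 vCPU left
host 5: place vm13 (3 vCPU), 0 vCPU left
host 1: place vm14 (1 vCPU), 0 vCPU left
host 9: place vm15 (3 vCPU), 0 vCPU left
host 10: place vm16 (14 vCPU), 2 vCPU left
host 3: place vm17 (5 vCPU), 0 vCPU left
Final hosts: [3,6,6,1] [10,2] [11,5] [10] [13,3] [10] [11] [11] [13,3] [14].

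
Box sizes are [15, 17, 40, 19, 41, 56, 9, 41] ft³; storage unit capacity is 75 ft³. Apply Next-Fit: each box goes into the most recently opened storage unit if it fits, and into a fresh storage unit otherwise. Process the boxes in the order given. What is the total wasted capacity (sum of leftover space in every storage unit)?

62

Put 15 ft³ in storage unit 1; 60 ft³ remain.
Put 17 ft³ in storage unit 1; 43 ft³ remain.
Put 40 ft³ in storage unit 1; 3 ft³ remain.
Put 19 ft³ in storage unit 2; 56 ft³ remain.
Put 41 ft³ in storage unit 2; 15 ft³ remain.
Put 56 ft³ in storage unit 3; 19 ft³ remain.
Put 9 ft³ in storage unit 3; 10 ft³ remain.
Put 41 ft³ in storage unit 4; 34 ft³ remain.
4 storage units × 75 ft³ = 300 ft³; used 238 ft³; unused 62 ft³.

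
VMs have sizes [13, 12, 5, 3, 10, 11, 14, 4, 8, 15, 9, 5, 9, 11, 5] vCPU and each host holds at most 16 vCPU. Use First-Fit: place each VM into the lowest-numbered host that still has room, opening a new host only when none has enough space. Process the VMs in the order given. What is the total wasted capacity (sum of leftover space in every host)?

13 vCPU → host 1 (remaining 3 vCPU)
12 vCPU → host 2 (remaining 4 vCPU)
5 vCPU → host 3 (remaining 11 vCPU)
3 vCPU → host 1 (remaining 0 vCPU)
10 vCPU → host 3 (remaining 1 vCPU)
11 vCPU → host 4 (remaining 5 vCPU)
14 vCPU → host 5 (remaining 2 vCPU)
4 vCPU → host 2 (remaining 0 vCPU)
8 vCPU → host 6 (remaining 8 vCPU)
15 vCPU → host 7 (remaining 1 vCPU)
9 vCPU → host 8 (remaining 7 vCPU)
5 vCPU → host 4 (remaining 0 vCPU)
9 vCPU → host 9 (remaining 7 vCPU)
11 vCPU → host 10 (remaining 5 vCPU)
5 vCPU → host 6 (remaining 3 vCPU)
10 hosts × 16 vCPU = 160 vCPU; used 134 vCPU; unused 26 vCPU.

26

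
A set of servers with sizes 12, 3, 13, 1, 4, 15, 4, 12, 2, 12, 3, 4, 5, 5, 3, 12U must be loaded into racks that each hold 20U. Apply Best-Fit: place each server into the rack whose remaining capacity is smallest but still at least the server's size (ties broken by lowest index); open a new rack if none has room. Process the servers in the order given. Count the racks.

12U → rack 1 (remaining 8U)
3U → rack 1 (remaining 5U)
13U → rack 2 (remaining 7U)
1U → rack 1 (remaining 4U)
4U → rack 1 (remaining 0U)
15U → rack 3 (remaining 5U)
4U → rack 3 (remaining 1U)
12U → rack 4 (remaining 8U)
2U → rack 2 (remaining 5U)
12U → rack 5 (remaining 8U)
3U → rack 2 (remaining 2U)
4U → rack 4 (remaining 4U)
5U → rack 5 (remaining 3U)
5U → rack 6 (remaining 15U)
3U → rack 5 (remaining 0U)
12U → rack 6 (remaining 3U)

6 racks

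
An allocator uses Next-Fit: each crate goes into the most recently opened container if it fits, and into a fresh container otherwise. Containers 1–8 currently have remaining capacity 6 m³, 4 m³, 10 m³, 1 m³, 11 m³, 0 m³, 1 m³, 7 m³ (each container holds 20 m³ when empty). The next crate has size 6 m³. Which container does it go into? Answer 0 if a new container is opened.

8

Next-Fit only looks at container 8, which has 7 m³ free.
6 m³ fits there.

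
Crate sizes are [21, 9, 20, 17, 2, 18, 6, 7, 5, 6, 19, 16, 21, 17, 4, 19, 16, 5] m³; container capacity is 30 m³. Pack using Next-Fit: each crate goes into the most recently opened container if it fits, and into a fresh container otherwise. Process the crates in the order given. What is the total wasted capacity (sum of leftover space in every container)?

102

21 m³ → container 1 (remaining 9 m³)
9 m³ → container 1 (remaining 0 m³)
20 m³ → container 2 (remaining 10 m³)
17 m³ → container 3 (remaining 13 m³)
2 m³ → container 3 (remaining 11 m³)
18 m³ → container 4 (remaining 12 m³)
6 m³ → container 4 (remaining 6 m³)
7 m³ → container 5 (remaining 23 m³)
5 m³ → container 5 (remaining 18 m³)
6 m³ → container 5 (remaining 12 m³)
19 m³ → container 6 (remaining 11 m³)
16 m³ → container 7 (remaining 14 m³)
21 m³ → container 8 (remaining 9 m³)
17 m³ → container 9 (remaining 13 m³)
4 m³ → container 9 (remaining 9 m³)
19 m³ → container 10 (remaining 11 m³)
16 m³ → container 11 (remaining 14 m³)
5 m³ → container 11 (remaining 9 m³)
11 containers × 30 m³ = 330 m³; used 228 m³; unused 102 m³.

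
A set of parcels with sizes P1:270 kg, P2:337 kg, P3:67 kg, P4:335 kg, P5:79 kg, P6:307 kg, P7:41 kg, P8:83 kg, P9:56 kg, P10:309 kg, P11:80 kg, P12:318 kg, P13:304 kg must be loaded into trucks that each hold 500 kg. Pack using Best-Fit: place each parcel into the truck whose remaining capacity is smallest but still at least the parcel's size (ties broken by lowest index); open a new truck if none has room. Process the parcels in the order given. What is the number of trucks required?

7 trucks

P1 (270 kg) → truck 1 (remaining 230 kg)
P2 (337 kg) → truck 2 (remaining 163 kg)
P3 (67 kg) → truck 2 (remaining 96 kg)
P4 (335 kg) → truck 3 (remaining 165 kg)
P5 (79 kg) → truck 2 (remaining 17 kg)
P6 (307 kg) → truck 4 (remaining 193 kg)
P7 (41 kg) → truck 3 (remaining 124 kg)
P8 (83 kg) → truck 3 (remaining 41 kg)
P9 (56 kg) → truck 4 (remaining 137 kg)
P10 (309 kg) → truck 5 (remaining 191 kg)
P11 (80 kg) → truck 4 (remaining 57 kg)
P12 (318 kg) → truck 6 (remaining 182 kg)
P13 (304 kg) → truck 7 (remaining 196 kg)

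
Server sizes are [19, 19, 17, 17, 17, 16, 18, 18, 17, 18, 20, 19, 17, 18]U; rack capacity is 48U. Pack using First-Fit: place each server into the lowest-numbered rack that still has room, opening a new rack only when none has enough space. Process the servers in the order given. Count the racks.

rack 1: place 19U, 29U left
rack 1: place 19U, 10U left
rack 2: place 17U, 31U left
rack 2: place 17U, 14U left
rack 3: place 17U, 31U left
rack 3: place 16U, 15U left
rack 4: place 18U, 30U left
rack 4: place 18U, 12U left
rack 5: place 17U, 31U left
rack 5: place 18U, 13U left
rack 6: place 20U, 28U left
rack 6: place 19U, 9U left
rack 7: place 17U, 31U left
rack 7: place 18U, 13U left
Final racks: [19,19] [17,17] [17,16] [18,18] [17,18] [20,19] [17,18].

7 racks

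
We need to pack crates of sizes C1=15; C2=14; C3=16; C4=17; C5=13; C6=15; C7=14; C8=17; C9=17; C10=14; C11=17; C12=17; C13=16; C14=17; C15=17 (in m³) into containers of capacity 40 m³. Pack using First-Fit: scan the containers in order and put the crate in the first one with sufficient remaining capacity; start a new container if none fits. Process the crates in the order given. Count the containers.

8

C1 (15 m³) → container 1 (remaining 25 m³)
C2 (14 m³) → container 1 (remaining 11 m³)
C3 (16 m³) → container 2 (remaining 24 m³)
C4 (17 m³) → container 2 (remaining 7 m³)
C5 (13 m³) → container 3 (remaining 27 m³)
C6 (15 m³) → container 3 (remaining 12 m³)
C7 (14 m³) → container 4 (remaining 26 m³)
C8 (17 m³) → container 4 (remaining 9 m³)
C9 (17 m³) → container 5 (remaining 23 m³)
C10 (14 m³) → container 5 (remaining 9 m³)
C11 (17 m³) → container 6 (remaining 23 m³)
C12 (17 m³) → container 6 (remaining 6 m³)
C13 (16 m³) → container 7 (remaining 24 m³)
C14 (17 m³) → container 7 (remaining 7 m³)
C15 (17 m³) → container 8 (remaining 23 m³)
Final containers: [15,14] [16,17] [13,15] [14,17] [17,14] [17,17] [16,17] [17].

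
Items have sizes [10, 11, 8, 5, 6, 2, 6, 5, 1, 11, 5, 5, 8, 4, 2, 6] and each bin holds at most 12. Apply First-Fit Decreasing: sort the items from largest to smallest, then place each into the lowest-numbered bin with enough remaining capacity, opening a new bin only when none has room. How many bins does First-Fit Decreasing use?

9

Sorted descending: 11, 11, 10, 8, 8, 6, 6, 6, 5, 5, 5, 5, 4, 2, 2, 1.
11 → bin 1 (remaining 1)
11 → bin 2 (remaining 1)
10 → bin 3 (remaining 2)
8 → bin 4 (remaining 4)
8 → bin 5 (remaining 4)
6 → bin 6 (remaining 6)
6 → bin 6 (remaining 0)
6 → bin 7 (remaining 6)
5 → bin 7 (remaining 1)
5 → bin 8 (remaining 7)
5 → bin 8 (remaining 2)
5 → bin 9 (remaining 7)
4 → bin 4 (remaining 0)
2 → bin 3 (remaining 0)
2 → bin 5 (remaining 2)
1 → bin 1 (remaining 0)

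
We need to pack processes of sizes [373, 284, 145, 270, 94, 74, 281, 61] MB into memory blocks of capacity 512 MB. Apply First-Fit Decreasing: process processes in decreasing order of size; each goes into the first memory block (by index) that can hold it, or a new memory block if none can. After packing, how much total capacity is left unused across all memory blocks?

Sorted descending: 373, 284, 281, 270, 145, 94, 74, 61.
Put 373 MB in memory block 1; 139 MB remain.
Put 284 MB in memory block 2; 228 MB remain.
Put 281 MB in memory block 3; 231 MB remain.
Put 270 MB in memory block 4; 242 MB remain.
Put 145 MB in memory block 2; 83 MB remain.
Put 94 MB in memory block 1; 45 MB remain.
Put 74 MB in memory block 2; 9 MB remain.
Put 61 MB in memory block 3; 170 MB remain.
4 memory blocks × 512 MB = 2048 MB; used 1582 MB; unused 466 MB.

466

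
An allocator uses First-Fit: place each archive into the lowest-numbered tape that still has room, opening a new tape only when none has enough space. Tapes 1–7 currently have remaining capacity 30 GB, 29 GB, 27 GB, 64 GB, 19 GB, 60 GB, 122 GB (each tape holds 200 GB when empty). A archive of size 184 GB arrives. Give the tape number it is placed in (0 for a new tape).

No tape has ≥ 184 GB free, so a new tape is opened.

0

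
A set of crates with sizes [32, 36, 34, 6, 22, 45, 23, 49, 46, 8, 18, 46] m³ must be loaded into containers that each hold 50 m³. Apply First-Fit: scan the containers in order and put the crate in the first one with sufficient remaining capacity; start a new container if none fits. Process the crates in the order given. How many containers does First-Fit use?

9 containers

Put 32 m³ in container 1; 18 m³ remain.
Put 36 m³ in container 2; 14 m³ remain.
Put 34 m³ in container 3; 16 m³ remain.
Put 6 m³ in container 1; 12 m³ remain.
Put 22 m³ in container 4; 28 m³ remain.
Put 45 m³ in container 5; 5 m³ remain.
Put 23 m³ in container 4; 5 m³ remain.
Put 49 m³ in container 6; 1 m³ remain.
Put 46 m³ in container 7; 4 m³ remain.
Put 8 m³ in container 1; 4 m³ remain.
Put 18 m³ in container 8; 32 m³ remain.
Put 46 m³ in container 9; 4 m³ remain.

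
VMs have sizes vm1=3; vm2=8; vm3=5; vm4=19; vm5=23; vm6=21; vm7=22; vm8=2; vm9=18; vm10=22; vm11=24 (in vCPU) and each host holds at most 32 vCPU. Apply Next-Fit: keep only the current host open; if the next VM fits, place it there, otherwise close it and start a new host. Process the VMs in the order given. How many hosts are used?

8 hosts

Put vm1 (3 vCPU) in host 1; 29 vCPU remain.
Put vm2 (8 vCPU) in host 1; 21 vCPU remain.
Put vm3 (5 vCPU) in host 1; 16 vCPU remain.
Put vm4 (19 vCPU) in host 2; 13 vCPU remain.
Put vm5 (23 vCPU) in host 3; 9 vCPU remain.
Put vm6 (21 vCPU) in host 4; 11 vCPU remain.
Put vm7 (22 vCPU) in host 5; 10 vCPU remain.
Put vm8 (2 vCPU) in host 5; 8 vCPU remain.
Put vm9 (18 vCPU) in host 6; 14 vCPU remain.
Put vm10 (22 vCPU) in host 7; 10 vCPU remain.
Put vm11 (24 vCPU) in host 8; 8 vCPU remain.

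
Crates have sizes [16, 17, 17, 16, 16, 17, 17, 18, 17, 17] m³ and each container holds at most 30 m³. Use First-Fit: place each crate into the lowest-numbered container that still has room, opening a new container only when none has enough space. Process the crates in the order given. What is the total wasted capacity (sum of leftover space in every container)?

16 m³ → container 1 (remaining 14 m³)
17 m³ → container 2 (remaining 13 m³)
17 m³ → container 3 (remaining 13 m³)
16 m³ → container 4 (remaining 14 m³)
16 m³ → container 5 (remaining 14 m³)
17 m³ → container 6 (remaining 13 m³)
17 m³ → container 7 (remaining 13 m³)
18 m³ → container 8 (remaining 12 m³)
17 m³ → container 9 (remaining 13 m³)
17 m³ → container 10 (remaining 13 m³)
10 containers × 30 m³ = 300 m³; used 168 m³; unused 132 m³.

132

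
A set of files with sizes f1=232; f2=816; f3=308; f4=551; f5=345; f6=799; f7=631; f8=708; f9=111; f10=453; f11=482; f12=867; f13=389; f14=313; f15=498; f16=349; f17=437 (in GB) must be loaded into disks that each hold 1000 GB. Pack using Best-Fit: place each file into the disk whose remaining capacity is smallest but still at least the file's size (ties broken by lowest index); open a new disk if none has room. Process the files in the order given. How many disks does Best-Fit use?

disk 1: place f1 (232 GB), 768 GB left
disk 2: place f2 (816 GB), 184 GB left
disk 1: place f3 (308 GB), 460 GB left
disk 3: place f4 (551 GB), 449 GB left
disk 3: place f5 (345 GB), 104 GB left
disk 4: place f6 (799 GB), 201 GB left
disk 5: place f7 (631 GB), 369 GB left
disk 6: place f8 (708 GB), 292 GB left
disk 2: place f9 (111 GB), 73 GB left
disk 1: place f10 (453 GB), 7 GB left
disk 7: place f11 (482 GB), 518 GB left
disk 8: place f12 (867 GB), 133 GB left
disk 7: place f13 (389 GB), 129 GB left
disk 5: place f14 (313 GB), 56 GB left
disk 9: place f15 (498 GB), 502 GB left
disk 9: place f16 (349 GB), 153 GB left
disk 10: place f17 (437 GB), 563 GB left
Final disks: [232,308,453] [816,111] [551,345] [799] [631,313] [708] [482,389] [867] [498,349] [437].

10 disks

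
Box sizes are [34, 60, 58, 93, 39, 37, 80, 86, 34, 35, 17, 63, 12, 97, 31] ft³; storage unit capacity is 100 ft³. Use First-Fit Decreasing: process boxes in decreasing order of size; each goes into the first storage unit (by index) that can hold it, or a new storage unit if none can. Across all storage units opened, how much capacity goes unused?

Sorted descending: 97, 93, 86, 80, 63, 60, 58, 39, 37, 35, 34, 34, 31, 17, 12.
Put 97 ft³ in storage unit 1; 3 ft³ remain.
Put 93 ft³ in storage unit 2; 7 ft³ remain.
Put 86 ft³ in storage unit 3; 14 ft³ remain.
Put 80 ft³ in storage unit 4; 20 ft³ remain.
Put 63 ft³ in storage unit 5; 37 ft³ remain.
Put 60 ft³ in storage unit 6; 40 ft³ remain.
Put 58 ft³ in storage unit 7; 42 ft³ remain.
Put 39 ft³ in storage unit 6; 1 ft³ remain.
Put 37 ft³ in storage unit 5; 0 ft³ remain.
Put 35 ft³ in storage unit 7; 7 ft³ remain.
Put 34 ft³ in storage unit 8; 66 ft³ remain.
Put 34 ft³ in storage unit 8; 32 ft³ remain.
Put 31 ft³ in storage unit 8; 1 ft³ remain.
Put 17 ft³ in storage unit 4; 3 ft³ remain.
Put 12 ft³ in storage unit 3; 2 ft³ remain.
8 storage units × 100 ft³ = 800 ft³; used 776 ft³; unused 24 ft³.

24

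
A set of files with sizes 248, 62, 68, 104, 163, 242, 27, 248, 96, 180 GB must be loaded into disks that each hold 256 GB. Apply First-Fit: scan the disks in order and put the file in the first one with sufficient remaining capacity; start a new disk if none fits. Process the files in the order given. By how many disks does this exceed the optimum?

1

First-Fit: [248] [62,68,104] [163,27] [242] [248] [96] [180] → 7 disks.
Total size 1438 GB; any packing needs at least ⌈1438/256⌉ = 6 disks.
An optimal packing achieves that bound: [248] [248] [242] [180,68] [163,62,27] [104,96] → 6 disks.
Excess: 7 − 6 = 1.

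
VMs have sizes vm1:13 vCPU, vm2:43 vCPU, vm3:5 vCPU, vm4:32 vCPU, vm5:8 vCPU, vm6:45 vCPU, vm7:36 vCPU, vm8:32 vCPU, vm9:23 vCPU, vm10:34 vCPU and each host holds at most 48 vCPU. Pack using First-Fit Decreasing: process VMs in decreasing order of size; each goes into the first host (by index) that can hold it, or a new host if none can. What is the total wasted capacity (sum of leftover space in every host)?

Sorted descending: 45, 43, 36, 34, 32, 32, 23, 13, 8, 5.
Put 45 vCPU in host 1; 3 vCPU remain.
Put 43 vCPU in host 2; 5 vCPU remain.
Put 36 vCPU in host 3; 12 vCPU remain.
Put 34 vCPU in host 4; 14 vCPU remain.
Put 32 vCPU in host 5; 16 vCPU remain.
Put 32 vCPU in host 6; 16 vCPU remain.
Put 23 vCPU in host 7; 25 vCPU remain.
Put 13 vCPU in host 4; 1 vCPU remain.
Put 8 vCPU in host 3; 4 vCPU remain.
Put 5 vCPU in host 2; 0 vCPU remain.
7 hosts × 48 vCPU = 336 vCPU; used 271 vCPU; unused 65 vCPU.

65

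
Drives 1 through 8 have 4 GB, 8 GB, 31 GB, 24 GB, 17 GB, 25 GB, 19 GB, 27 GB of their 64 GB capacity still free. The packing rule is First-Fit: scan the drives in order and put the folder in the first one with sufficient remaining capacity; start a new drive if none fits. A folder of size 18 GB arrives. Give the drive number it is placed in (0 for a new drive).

3

Drives with room: drive 3 (31 GB), drive 4 (24 GB), drive 6 (25 GB), drive 7 (19 GB), drive 8 (27 GB).
The first with room is drive 3.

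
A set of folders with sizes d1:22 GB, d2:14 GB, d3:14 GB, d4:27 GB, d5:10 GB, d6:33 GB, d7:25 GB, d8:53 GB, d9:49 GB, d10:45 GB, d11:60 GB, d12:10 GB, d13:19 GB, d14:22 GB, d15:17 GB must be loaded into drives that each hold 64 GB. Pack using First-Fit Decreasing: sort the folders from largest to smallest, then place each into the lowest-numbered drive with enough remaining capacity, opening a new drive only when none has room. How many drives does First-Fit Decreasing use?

7

Sorted descending: 60, 53, 49, 45, 33, 27, 25, 22, 22, 19, 17, 14, 14, 10, 10.
Put 60 GB in drive 1; 4 GB remain.
Put 53 GB in drive 2; 11 GB remain.
Put 49 GB in drive 3; 15 GB remain.
Put 45 GB in drive 4; 19 GB remain.
Put 33 GB in drive 5; 31 GB remain.
Put 27 GB in drive 5; 4 GB remain.
Put 25 GB in drive 6; 39 GB remain.
Put 22 GB in drive 6; 17 GB remain.
Put 22 GB in drive 7; 42 GB remain.
Put 19 GB in drive 4; 0 GB remain.
Put 17 GB in drive 6; 0 GB remain.
Put 14 GB in drive 3; 1 GB remain.
Put 14 GB in drive 7; 28 GB remain.
Put 10 GB in drive 2; 1 GB remain.
Put 10 GB in drive 7; 18 GB remain.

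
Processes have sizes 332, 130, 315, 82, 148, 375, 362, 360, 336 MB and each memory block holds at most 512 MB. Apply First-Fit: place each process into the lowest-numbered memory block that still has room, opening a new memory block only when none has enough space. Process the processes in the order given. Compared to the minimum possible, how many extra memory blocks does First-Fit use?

First-Fit: [332,130] [315,82] [148,362] [375] [360] [336] → 6 memory blocks.
6 processes exceed 256 MB (half the capacity), and no two of those can share a memory block, so at least 6 memory blocks are needed.
So 6 is already optimal.

0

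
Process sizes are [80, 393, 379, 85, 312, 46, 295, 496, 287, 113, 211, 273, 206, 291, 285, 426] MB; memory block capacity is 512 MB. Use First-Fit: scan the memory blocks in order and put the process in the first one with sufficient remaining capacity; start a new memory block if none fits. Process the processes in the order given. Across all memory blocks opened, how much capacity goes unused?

942

Put 80 MB in memory block 1; 432 MB remain.
Put 393 MB in memory block 1; 39 MB remain.
Put 379 MB in memory block 2; 133 MB remain.
Put 85 MB in memory block 2; 48 MB remain.
Put 312 MB in memory block 3; 200 MB remain.
Put 46 MB in memory block 2; 2 MB remain.
Put 295 MB in memory block 4; 217 MB remain.
Put 496 MB in memory block 5; 16 MB remain.
Put 287 MB in memory block 6; 225 MB remain.
Put 113 MB in memory block 3; 87 MB remain.
Put 211 MB in memory block 4; 6 MB remain.
Put 273 MB in memory block 7; 239 MB remain.
Put 206 MB in memory block 6; 19 MB remain.
Put 291 MB in memory block 8; 221 MB remain.
Put 285 MB in memory block 9; 227 MB remain.
Put 426 MB in memory block 10; 86 MB remain.
10 memory blocks × 512 MB = 5120 MB; used 4178 MB; unused 942 MB.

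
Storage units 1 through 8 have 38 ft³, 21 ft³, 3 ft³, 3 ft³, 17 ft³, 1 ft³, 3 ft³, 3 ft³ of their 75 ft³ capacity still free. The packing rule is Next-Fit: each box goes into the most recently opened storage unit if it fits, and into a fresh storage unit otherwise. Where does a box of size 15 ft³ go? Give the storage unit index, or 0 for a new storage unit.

0

Next-Fit only looks at storage unit 8, which has 3 ft³ free.
15 ft³ does not fit, so a new storage unit is opened.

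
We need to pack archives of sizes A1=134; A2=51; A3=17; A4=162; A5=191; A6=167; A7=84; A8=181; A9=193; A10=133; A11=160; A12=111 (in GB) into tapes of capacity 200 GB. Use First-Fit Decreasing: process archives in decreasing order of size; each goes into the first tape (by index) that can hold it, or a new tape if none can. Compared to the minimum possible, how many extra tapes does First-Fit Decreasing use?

0

First-Fit Decreasing: [193] [191] [181,17] [167] [162] [160] [134,51] [133] [111,84] → 9 tapes.
9 archives exceed 100 GB (half the capacity), and no two of those can share a tape, so at least 9 tapes are needed.
So 9 is already optimal.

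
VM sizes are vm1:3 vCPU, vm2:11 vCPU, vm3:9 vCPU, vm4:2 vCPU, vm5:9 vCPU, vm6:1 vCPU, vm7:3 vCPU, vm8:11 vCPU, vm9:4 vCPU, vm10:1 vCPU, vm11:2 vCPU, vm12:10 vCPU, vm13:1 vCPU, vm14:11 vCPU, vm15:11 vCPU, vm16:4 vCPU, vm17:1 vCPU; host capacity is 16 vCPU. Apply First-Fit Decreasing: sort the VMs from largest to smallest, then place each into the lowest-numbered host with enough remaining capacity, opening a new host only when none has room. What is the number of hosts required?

7

Sorted descending: 11, 11, 11, 11, 10, 9, 9, 4, 4, 3, 3, 2, 2, 1, 1, 1, 1.
host 1: place 11 vCPU, 5 vCPU left
host 2: place 11 vCPU, 5 vCPU left
host 3: place 11 vCPU, 5 vCPU left
host 4: place 11 vCPU, 5 vCPU left
host 5: place 10 vCPU, 6 vCPU left
host 6: place 9 vCPU, 7 vCPU left
host 7: place 9 vCPU, 7 vCPU left
host 1: place 4 vCPU, 1 vCPU left
host 2: place 4 vCPU, 1 vCPU left
host 3: place 3 vCPU, 2 vCPU left
host 4: place 3 vCPU, 2 vCPU left
host 3: place 2 vCPU, 0 vCPU left
host 4: place 2 vCPU, 0 vCPU left
host 1: place 1 vCPU, 0 vCPU left
host 2: place 1 vCPU, 0 vCPU left
host 5: place 1 vCPU, 5 vCPU left
host 5: place 1 vCPU, 4 vCPU left
Final hosts: [11,4,1] [11,4,1] [11,3,2] [11,3,2] [10,1,1] [9] [9].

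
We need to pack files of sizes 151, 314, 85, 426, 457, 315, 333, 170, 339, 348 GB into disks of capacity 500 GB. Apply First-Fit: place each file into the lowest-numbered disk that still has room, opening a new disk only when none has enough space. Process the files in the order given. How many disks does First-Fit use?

disk 1: place 151 GB, 349 GB left
disk 1: place 314 GB, 35 GB left
disk 2: place 85 GB, 415 GB left
disk 3: place 426 GB, 74 GB left
disk 4: place 457 GB, 43 GB left
disk 2: place 315 GB, 100 GB left
disk 5: place 333 GB, 167 GB left
disk 6: place 170 GB, 330 GB left
disk 7: place 339 GB, 161 GB left
disk 8: place 348 GB, 152 GB left

8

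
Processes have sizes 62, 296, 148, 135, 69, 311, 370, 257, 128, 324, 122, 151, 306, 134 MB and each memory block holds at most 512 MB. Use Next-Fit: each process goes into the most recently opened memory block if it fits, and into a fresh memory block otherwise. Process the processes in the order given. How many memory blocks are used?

62 MB → memory block 1 (remaining 450 MB)
296 MB → memory block 1 (remaining 154 MB)
148 MB → memory block 1 (remaining 6 MB)
135 MB → memory block 2 (remaining 377 MB)
69 MB → memory block 2 (remaining 308 MB)
311 MB → memory block 3 (remaining 201 MB)
370 MB → memory block 4 (remaining 142 MB)
257 MB → memory block 5 (remaining 255 MB)
128 MB → memory block 5 (remaining 127 MB)
324 MB → memory block 6 (remaining 188 MB)
122 MB → memory block 6 (remaining 66 MB)
151 MB → memory block 7 (remaining 361 MB)
306 MB → memory block 7 (remaining 55 MB)
134 MB → memory block 8 (remaining 378 MB)
Final memory blocks: [62,296,148] [135,69] [311] [370] [257,128] [324,122] [151,306] [134].

8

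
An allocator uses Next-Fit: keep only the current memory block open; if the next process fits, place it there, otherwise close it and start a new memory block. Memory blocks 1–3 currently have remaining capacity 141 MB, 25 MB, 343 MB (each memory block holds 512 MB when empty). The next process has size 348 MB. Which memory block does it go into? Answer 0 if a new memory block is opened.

Next-Fit only looks at memory block 3, which has 343 MB free.
348 MB does not fit, so a new memory block is opened.

0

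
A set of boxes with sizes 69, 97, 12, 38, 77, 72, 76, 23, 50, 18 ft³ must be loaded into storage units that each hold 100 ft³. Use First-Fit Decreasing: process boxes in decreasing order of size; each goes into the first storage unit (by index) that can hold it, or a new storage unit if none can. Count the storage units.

6 storage units

Sorted descending: 97, 77, 76, 72, 69, 50, 38, 23, 18, 12.
Put 97 ft³ in storage unit 1; 3 ft³ remain.
Put 77 ft³ in storage unit 2; 23 ft³ remain.
Put 76 ft³ in storage unit 3; 24 ft³ remain.
Put 72 ft³ in storage unit 4; 28 ft³ remain.
Put 69 ft³ in storage unit 5; 31 ft³ remain.
Put 50 ft³ in storage unit 6; 50 ft³ remain.
Put 38 ft³ in storage unit 6; 12 ft³ remain.
Put 23 ft³ in storage unit 2; 0 ft³ remain.
Put 18 ft³ in storage unit 3; 6 ft³ remain.
Put 12 ft³ in storage unit 4; 16 ft³ remain.
Final storage units: [97] [77,23] [76,18] [72,12] [69] [50,38].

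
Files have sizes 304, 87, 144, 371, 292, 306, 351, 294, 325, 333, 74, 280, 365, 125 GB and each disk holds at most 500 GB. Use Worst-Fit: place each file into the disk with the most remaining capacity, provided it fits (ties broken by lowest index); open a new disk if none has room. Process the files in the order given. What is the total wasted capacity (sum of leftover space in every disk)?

1349

disk 1: place 304 GB, 196 GB left
disk 1: place 87 GB, 109 GB left
disk 2: place 144 GB, 356 GB left
disk 3: place 371 GB, 129 GB left
disk 2: place 292 GB, 64 GB left
disk 4: place 306 GB, 194 GB left
disk 5: place 351 GB, 149 GB left
disk 6: place 294 GB, 206 GB left
disk 7: place 325 GB, 175 GB left
disk 8: place 333 GB, 167 GB left
disk 6: place 74 GB, 132 GB left
disk 9: place 280 GB, 220 GB left
disk 10: place 365 GB, 135 GB left
disk 9: place 125 GB, 95 GB left
10 disks × 500 GB = 5000 GB; used 3651 GB; unused 1349 GB.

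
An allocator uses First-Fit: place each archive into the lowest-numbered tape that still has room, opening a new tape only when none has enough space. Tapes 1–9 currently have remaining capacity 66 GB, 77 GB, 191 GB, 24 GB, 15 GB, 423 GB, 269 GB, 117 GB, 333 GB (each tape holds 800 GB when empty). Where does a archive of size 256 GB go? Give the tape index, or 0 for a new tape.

6

Tapes with room: tape 6 (423 GB), tape 7 (269 GB), tape 9 (333 GB).
The first with room is tape 6.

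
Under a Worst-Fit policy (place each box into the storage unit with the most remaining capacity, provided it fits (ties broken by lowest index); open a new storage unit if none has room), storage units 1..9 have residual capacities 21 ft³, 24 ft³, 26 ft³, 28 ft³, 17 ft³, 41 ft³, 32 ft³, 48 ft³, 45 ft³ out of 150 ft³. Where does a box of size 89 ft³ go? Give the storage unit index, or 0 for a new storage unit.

No storage unit has ≥ 89 ft³ free, so a new storage unit is opened.

0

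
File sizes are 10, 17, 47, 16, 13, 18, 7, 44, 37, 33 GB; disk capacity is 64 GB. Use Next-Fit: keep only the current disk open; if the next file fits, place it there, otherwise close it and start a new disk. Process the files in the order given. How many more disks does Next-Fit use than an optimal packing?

Next-Fit: [10,17] [47,16] [13,18,7] [44] [37] [33] → 6 disks.
Total size 242 GB; any packing needs at least ⌈242/64⌉ = 4 disks.
An optimal packing achieves that bound: [47,17] [44,18] [37,16,10] [33,13,7] → 4 disks.
Excess: 6 − 4 = 2.

2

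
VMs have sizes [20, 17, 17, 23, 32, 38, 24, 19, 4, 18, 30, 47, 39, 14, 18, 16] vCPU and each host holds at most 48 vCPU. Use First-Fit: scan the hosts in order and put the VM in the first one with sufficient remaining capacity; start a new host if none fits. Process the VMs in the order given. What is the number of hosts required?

9

Put 20 vCPU in host 1; 28 vCPU remain.
Put 17 vCPU in host 1; 11 vCPU remain.
Put 17 vCPU in host 2; 31 vCPU remain.
Put 23 vCPU in host 2; 8 vCPU remain.
Put 32 vCPU in host 3; 16 vCPU remain.
Put 38 vCPU in host 4; 10 vCPU remain.
Put 24 vCPU in host 5; 24 vCPU remain.
Put 19 vCPU in host 5; 5 vCPU remain.
Put 4 vCPU in host 1; 7 vCPU remain.
Put 18 vCPU in host 6; 30 vCPU remain.
Put 30 vCPU in host 6; 0 vCPU remain.
Put 47 vCPU in host 7; 1 vCPU remain.
Put 39 vCPU in host 8; 9 vCPU remain.
Put 14 vCPU in host 3; 2 vCPU remain.
Put 18 vCPU in host 9; 30 vCPU remain.
Put 16 vCPU in host 9; 14 vCPU remain.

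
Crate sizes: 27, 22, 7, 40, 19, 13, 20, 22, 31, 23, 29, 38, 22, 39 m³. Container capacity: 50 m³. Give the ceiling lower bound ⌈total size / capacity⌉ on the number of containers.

Total size = 27 + 22 + 7 + 40 + 19 + 13 + 20 + 22 + 31 + 23 + 29 + 38 + 22 + 39 = 352 m³.
⌈352 / 50⌉ = 8.

8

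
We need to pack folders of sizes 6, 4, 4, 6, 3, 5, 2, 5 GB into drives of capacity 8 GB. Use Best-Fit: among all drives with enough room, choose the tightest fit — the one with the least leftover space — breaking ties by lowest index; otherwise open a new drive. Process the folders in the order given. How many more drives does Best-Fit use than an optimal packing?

Best-Fit: [6,2] [4,4] [6] [3,5] [5] → 5 drives.
Total size 35 GB; any packing needs at least ⌈35/8⌉ = 5 drives.
So 5 is already optimal.

0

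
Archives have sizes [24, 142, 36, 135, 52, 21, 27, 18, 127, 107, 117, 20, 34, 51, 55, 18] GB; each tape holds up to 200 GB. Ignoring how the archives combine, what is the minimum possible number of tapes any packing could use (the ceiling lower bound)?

5 tapes

Total size = 24 + 142 + 36 + 135 + 52 + 21 + 27 + 18 + 127 + 107 + 117 + 20 + 34 + 51 + 55 + 18 = 984 GB.
⌈984 / 200⌉ = 5.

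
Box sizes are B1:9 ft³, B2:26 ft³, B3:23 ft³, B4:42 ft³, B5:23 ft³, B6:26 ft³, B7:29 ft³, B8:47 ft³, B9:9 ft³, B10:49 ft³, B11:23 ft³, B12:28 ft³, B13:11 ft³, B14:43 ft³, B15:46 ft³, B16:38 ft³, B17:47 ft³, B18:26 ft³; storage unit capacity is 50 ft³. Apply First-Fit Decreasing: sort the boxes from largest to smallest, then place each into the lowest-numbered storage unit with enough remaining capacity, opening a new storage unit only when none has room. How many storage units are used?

Sorted descending: 49, 47, 47, 46, 43, 42, 38, 29, 28, 26, 26, 26, 23, 23, 23, 11, 9, 9.
storage unit 1: place 49 ft³, 1 ft³ left
storage unit 2: place 47 ft³, 3 ft³ left
storage unit 3: place 47 ft³, 3 ft³ left
storage unit 4: place 46 ft³, 4 ft³ left
storage unit 5: place 43 ft³, 7 ft³ left
storage unit 6: place 42 ft³, 8 ft³ left
storage unit 7: place 38 ft³, 12 ft³ left
storage unit 8: place 29 ft³, 21 ft³ left
storage unit 9: place 28 ft³, 22 ft³ left
storage unit 10: place 26 ft³, 24 ft³ left
storage unit 11: place 26 ft³, 24 ft³ left
storage unit 12: place 26 ft³, 24 ft³ left
storage unit 10: place 23 ft³, 1 ft³ left
storage unit 11: place 23 ft³, 1 ft³ left
storage unit 12: place 23 ft³, 1 ft³ left
storage unit 7: place 11 ft³, 1 ft³ left
storage unit 8: place 9 ft³, 12 ft³ left
storage unit 8: place 9 ft³, 3 ft³ left
Final storage units: [49] [47] [47] [46] [43] [42] [38,11] [29,9,9] [28] [26,23] [26,23] [26,23].

12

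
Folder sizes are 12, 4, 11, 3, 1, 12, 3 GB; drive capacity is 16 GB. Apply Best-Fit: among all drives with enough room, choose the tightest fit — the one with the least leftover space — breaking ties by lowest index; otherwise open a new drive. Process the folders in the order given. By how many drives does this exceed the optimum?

Best-Fit: [12,4] [11,3,1] [12,3] → 3 drives.
Total size 46 GB; any packing needs at least ⌈46/16⌉ = 3 drives.
So 3 is already optimal.

0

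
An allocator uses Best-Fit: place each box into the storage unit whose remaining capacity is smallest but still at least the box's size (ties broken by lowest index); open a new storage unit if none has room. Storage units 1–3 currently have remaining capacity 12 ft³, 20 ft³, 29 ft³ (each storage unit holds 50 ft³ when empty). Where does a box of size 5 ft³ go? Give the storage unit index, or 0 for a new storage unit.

1

Storage units with room: storage unit 1 (12 ft³), storage unit 2 (20 ft³), storage unit 3 (29 ft³).
Tightest fit is storage unit 1 with 12 ft³ free.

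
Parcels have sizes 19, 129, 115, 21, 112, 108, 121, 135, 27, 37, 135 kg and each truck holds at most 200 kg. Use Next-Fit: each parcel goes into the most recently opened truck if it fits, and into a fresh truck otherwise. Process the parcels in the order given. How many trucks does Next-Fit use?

19 kg → truck 1 (remaining 181 kg)
129 kg → truck 1 (remaining 52 kg)
115 kg → truck 2 (remaining 85 kg)
21 kg → truck 2 (remaining 64 kg)
112 kg → truck 3 (remaining 88 kg)
108 kg → truck 4 (remaining 92 kg)
121 kg → truck 5 (remaining 79 kg)
135 kg → truck 6 (remaining 65 kg)
27 kg → truck 6 (remaining 38 kg)
37 kg → truck 6 (remaining 1 kg)
135 kg → truck 7 (remaining 65 kg)
Final trucks: [19,129] [115,21] [112] [108] [121] [135,27,37] [135].

7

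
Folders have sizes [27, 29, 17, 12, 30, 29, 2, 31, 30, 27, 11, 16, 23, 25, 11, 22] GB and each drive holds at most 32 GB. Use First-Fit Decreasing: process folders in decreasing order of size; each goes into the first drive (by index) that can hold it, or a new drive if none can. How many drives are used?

Sorted descending: 31, 30, 30, 29, 29, 27, 27, 25, 23, 22, 17, 16, 12, 11, 11, 2.
drive 1: place 31 GB, 1 GB left
drive 2: place 30 GB, 2 GB left
drive 3: place 30 GB, 2 GB left
drive 4: place 29 GB, 3 GB left
drive 5: place 29 GB, 3 GB left
drive 6: place 27 GB, 5 GB left
drive 7: place 27 GB, 5 GB left
drive 8: place 25 GB, 7 GB left
drive 9: place 23 GB, 9 GB left
drive 10: place 22 GB, 10 GB left
drive 11: place 17 GB, 15 GB left
drive 12: place 16 GB, 16 GB left
drive 11: place 12 GB, 3 GB left
drive 12: place 11 GB, 5 GB left
drive 13: place 11 GB, 21 GB left
drive 2: place 2 GB, 0 GB left

13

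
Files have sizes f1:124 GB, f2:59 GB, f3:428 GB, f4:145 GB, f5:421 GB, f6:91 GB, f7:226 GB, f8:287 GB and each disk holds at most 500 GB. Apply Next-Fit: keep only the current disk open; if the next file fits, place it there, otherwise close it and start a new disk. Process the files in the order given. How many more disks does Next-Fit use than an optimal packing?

2

Next-Fit: [124,59] [428] [145] [421] [91,226] [287] → 6 disks.
Total size 1781 GB; any packing needs at least ⌈1781/500⌉ = 4 disks.
An optimal packing achieves that bound: [428,59] [421] [287,145] [226,124,91] → 4 disks.
Excess: 6 − 4 = 2.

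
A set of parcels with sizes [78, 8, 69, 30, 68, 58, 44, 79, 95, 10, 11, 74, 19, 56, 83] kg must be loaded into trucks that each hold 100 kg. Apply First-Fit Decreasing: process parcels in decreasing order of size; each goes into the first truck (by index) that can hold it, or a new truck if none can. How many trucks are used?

9 trucks

Sorted descending: 95, 83, 79, 78, 74, 69, 68, 58, 56, 44, 30, 19, 11, 10, 8.
95 kg → truck 1 (remaining 5 kg)
83 kg → truck 2 (remaining 17 kg)
79 kg → truck 3 (remaining 21 kg)
78 kg → truck 4 (remaining 22 kg)
74 kg → truck 5 (remaining 26 kg)
69 kg → truck 6 (remaining 31 kg)
68 kg → truck 7 (remaining 32 kg)
58 kg → truck 8 (remaining 42 kg)
56 kg → truck 9 (remaining 44 kg)
44 kg → truck 9 (remaining 0 kg)
30 kg → truck 6 (remaining 1 kg)
19 kg → truck 3 (remaining 2 kg)
11 kg → truck 2 (remaining 6 kg)
10 kg → truck 4 (remaining 12 kg)
8 kg → truck 4 (remaining 4 kg)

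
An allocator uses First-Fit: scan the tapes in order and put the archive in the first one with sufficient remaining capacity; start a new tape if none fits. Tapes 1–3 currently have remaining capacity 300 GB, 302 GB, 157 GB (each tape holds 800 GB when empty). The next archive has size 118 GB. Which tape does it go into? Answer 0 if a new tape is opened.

1

Tapes with room: tape 1 (300 GB), tape 2 (302 GB), tape 3 (157 GB).
The first with room is tape 1.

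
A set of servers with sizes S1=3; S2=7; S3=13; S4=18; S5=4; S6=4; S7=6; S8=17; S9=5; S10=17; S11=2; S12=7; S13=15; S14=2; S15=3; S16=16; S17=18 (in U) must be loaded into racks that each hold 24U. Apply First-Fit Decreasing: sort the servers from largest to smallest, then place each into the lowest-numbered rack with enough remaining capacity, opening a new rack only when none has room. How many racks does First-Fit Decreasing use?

Sorted descending: 18, 18, 17, 17, 16, 15, 13, 7, 7, 6, 5, 4, 4, 3, 3, 2, 2.
rack 1: place 18U, 6U left
rack 2: place 18U, 6U left
rack 3: place 17U, 7U left
rack 4: place 17U, 7U left
rack 5: place 16U, 8U left
rack 6: place 15U, 9U left
rack 7: place 13U, 11U left
rack 3: place 7U, 0U left
rack 4: place 7U, 0U left
rack 1: place 6U, 0U left
rack 2: place 5U, 1U left
rack 5: place 4U, 4U left
rack 5: place 4U, 0U left
rack 6: place 3U, 6U left
rack 6: place 3U, 3U left
rack 6: place 2U, 1U left
rack 7: place 2U, 9U left

7 racks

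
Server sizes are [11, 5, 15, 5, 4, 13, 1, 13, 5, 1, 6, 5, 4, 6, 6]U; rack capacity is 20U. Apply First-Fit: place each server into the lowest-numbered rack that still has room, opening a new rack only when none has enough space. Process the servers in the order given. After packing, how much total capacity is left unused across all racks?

20

rack 1: place 11U, 9U left
rack 1: place 5U, 4U left
rack 2: place 15U, 5U left
rack 2: place 5U, 0U left
rack 1: place 4U, 0U left
rack 3: place 13U, 7U left
rack 3: place 1U, 6U left
rack 4: place 13U, 7U left
rack 3: place 5U, 1U left
rack 3: place 1U, 0U left
rack 4: place 6U, 1U left
rack 5: place 5U, 15U left
rack 5: place 4U, 11U left
rack 5: place 6U, 5U left
rack 6: place 6U, 14U left
6 racks × 20U = 120U; used 100U; unused 20U.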